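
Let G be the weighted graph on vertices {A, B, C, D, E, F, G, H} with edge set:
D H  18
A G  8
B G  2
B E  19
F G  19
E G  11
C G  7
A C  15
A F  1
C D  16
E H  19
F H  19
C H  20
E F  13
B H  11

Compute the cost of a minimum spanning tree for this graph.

Grow the tree from H using Prim:
Step 1: cheapest edge leaving the tree is B H (11); add B.
Step 2: cheapest edge leaving the tree is B G (2); add G.
Step 3: cheapest edge leaving the tree is C G (7); add C.
Step 4: cheapest edge leaving the tree is A G (8); add A.
Step 5: cheapest edge leaving the tree is A F (1); add F.
Step 6: cheapest edge leaving the tree is E G (11); add E.
Step 7: cheapest edge leaving the tree is C D (16); add D.
MST edges: B H, B G, C G, A G, A F, E G, C D; total weight 11+2+7+8+1+11+16 = 56.

56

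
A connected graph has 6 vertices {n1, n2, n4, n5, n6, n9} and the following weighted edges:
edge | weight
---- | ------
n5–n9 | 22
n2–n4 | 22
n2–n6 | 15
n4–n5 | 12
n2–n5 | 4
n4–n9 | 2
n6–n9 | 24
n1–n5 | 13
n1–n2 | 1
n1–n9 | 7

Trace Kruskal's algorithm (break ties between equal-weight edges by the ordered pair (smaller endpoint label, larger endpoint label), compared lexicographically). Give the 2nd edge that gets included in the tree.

Kruskal's algorithm — process edges by increasing weight (ties by edge label):
n1–n2 (1): add. Components now {n1,n2} {n4} {n6} {n5} {n9}
n4–n9 (2): add. Components now {n1,n2} {n4,n9} {n6} {n5}
n2–n5 (4): add. Components now {n1,n2,n5} {n4,n9} {n6}
n1–n9 (7): add. Components now {n1,n2,n4,n5,n9} {n6}
n4–n5 (12): skip — n4 and n5 already connected.
n1–n5 (13): skip — n1 and n5 already connected.
n2–n6 (15): add. Components now {n1,n2,n4,n5,n6,n9}
The 2nd edge added is n4–n9.

n4-n9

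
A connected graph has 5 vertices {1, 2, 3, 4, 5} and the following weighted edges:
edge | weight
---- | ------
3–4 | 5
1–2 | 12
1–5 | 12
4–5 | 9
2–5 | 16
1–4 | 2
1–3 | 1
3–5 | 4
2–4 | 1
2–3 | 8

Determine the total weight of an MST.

Kruskal's algorithm — process edges by increasing weight (ties by edge label):
1–3 (1): add — endpoints in different components.
2–4 (1): add — endpoints in different components.
1–4 (2): add — endpoints in different components.
3–5 (4): add — endpoints in different components.
MST edges: 1–3, 2–4, 1–4, 3–5; total weight 1+1+2+4 = 8.

8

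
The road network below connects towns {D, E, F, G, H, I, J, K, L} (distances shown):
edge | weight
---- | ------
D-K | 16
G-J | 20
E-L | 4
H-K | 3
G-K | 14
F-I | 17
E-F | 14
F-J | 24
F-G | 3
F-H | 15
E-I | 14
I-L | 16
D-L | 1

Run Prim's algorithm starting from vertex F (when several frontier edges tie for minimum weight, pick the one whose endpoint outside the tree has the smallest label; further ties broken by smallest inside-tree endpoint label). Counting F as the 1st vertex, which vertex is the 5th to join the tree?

D

Prim, starting at F.
Step 1: cheapest edge leaving the tree is F-G (3); add G.
Step 2: cheapest edge leaving the tree is E-F (14); add E.
Step 3: cheapest edge leaving the tree is E-L (4); add L.
Step 4: cheapest edge leaving the tree is D-L (1); add D.
Step 5: cheapest edge leaving the tree is E-I (14); add I.
Step 6: cheapest edge leaving the tree is G-K (14); add K.
Step 7: cheapest edge leaving the tree is H-K (3); add H.
Step 8: cheapest edge leaving the tree is G-J (20); add J.
Vertex order: F, G, E, L, D, I, K, H, J. The 5th vertex is D.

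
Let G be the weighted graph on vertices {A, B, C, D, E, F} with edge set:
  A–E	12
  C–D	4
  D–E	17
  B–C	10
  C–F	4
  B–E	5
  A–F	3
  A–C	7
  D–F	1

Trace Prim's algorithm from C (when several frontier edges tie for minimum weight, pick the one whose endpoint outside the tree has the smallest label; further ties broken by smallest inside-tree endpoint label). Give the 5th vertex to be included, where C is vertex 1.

Grow the tree from C using Prim:
Step 1: cheapest edge leaving the tree is C–D (4); add D.
Step 2: cheapest edge leaving the tree is D–F (1); add F.
Step 3: cheapest edge leaving the tree is A–F (3); add A.
Step 4: cheapest edge leaving the tree is B–C (10); add B.
Step 5: cheapest edge leaving the tree is B–E (5); add E.
Vertex order: C, D, F, A, B, E. The 5th vertex is B.

B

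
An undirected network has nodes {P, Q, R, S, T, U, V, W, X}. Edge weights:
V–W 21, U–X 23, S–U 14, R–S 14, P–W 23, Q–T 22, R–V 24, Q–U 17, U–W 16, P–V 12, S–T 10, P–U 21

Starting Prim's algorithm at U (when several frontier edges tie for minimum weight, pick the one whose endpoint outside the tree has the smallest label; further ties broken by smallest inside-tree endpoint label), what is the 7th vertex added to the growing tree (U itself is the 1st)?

P

Prim, starting at U.
Step 1: frontier [S–U 14, U–W 16, Q–U 17, P–U 21, U–X 23] → take S–U (14); add S.
Step 2: frontier [S–T 10, R–S 14, U–W 16, Q–U 17, P–U 21, U–X 23] → take S–T (10); add T.
Step 3: frontier [R–S 14, Q–T 22, U–W 16, Q–U 17, P–U 21, U–X 23] → take R–S (14); add R.
Step 4: frontier [R–V 24, Q–T 22, U–W 16, Q–U 17, P–U 21, U–X 23] → take U–W (16); add W.
Step 5: frontier [R–V 24, Q–T 22, Q–U 17, P–U 21, U–X 23, V–W 21, P–W 23] → take Q–U (17); add Q.
Step 6: frontier [R–V 24, P–U 21, U–X 23, V–W 21, P–W 23] → take P–U (21); add P.
Step 7: frontier [P–V 12, R–V 24, U–X 23, V–W 21] → take P–V (12); add V.
Step 8: frontier [U–X 23] → take U–X (23); add X.
Vertex order: U, S, T, R, W, Q, P, V, X. The 7th vertex is P.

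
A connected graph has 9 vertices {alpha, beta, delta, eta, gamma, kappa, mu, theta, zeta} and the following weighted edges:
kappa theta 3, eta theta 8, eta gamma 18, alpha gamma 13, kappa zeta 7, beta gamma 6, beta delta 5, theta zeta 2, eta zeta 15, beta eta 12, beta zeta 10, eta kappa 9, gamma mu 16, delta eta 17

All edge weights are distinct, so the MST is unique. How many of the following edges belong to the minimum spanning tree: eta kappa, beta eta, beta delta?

1

Sort edges by weight, then run Kruskal:
theta zeta (2): add — endpoints in different components.
kappa theta (3): add — endpoints in different components.
beta delta (5): add — endpoints in different components.
beta gamma (6): add — endpoints in different components.
kappa zeta (7): skip — kappa and zeta already connected.
eta theta (8): add — endpoints in different components.
eta kappa (9): skip — eta and kappa already connected.
beta zeta (10): add — endpoints in different components.
beta eta (12): skip — eta and beta already connected.
alpha gamma (13): add — endpoints in different components.
eta zeta (15): skip — eta and zeta already connected.
gamma mu (16): add — endpoints in different components.
MST edge set: {theta zeta, kappa theta, beta delta, beta gamma, eta theta, beta zeta, alpha gamma, gamma mu}.
Of the listed edges, {beta delta} are in the MST → 1.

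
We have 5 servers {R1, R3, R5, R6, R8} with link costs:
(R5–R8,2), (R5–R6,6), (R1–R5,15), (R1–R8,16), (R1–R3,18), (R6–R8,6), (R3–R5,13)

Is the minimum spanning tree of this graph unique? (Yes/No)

Kruskal: consider edges lightest-first.
R5–R8 (2): add. Components now {R5,R8} {R6} {R3} {R1}
R5–R6 (6): add. Components now {R5,R6,R8} {R3} {R1}
R6–R8 (6): skip — R6 and R8 already connected.
R3–R5 (13): add. Components now {R3,R5,R6,R8} {R1}
R1–R5 (15): add. Components now {R1,R3,R5,R6,R8}
Non-tree edge R6–R8 has weight 6, equal to the heaviest edge on its tree cycle — swapping gives another MST of the same weight. Not unique.

No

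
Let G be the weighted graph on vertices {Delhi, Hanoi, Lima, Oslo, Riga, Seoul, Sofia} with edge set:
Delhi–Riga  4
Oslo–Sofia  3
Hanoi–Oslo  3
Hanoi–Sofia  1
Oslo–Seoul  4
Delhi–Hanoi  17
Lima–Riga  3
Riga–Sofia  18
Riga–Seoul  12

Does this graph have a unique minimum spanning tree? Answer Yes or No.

Sort edges by weight, then run Kruskal:
Hanoi–Sofia (1): add. Components now {Delhi} {Hanoi,Sofia} {Lima} {Seoul} {Riga} {Oslo}
Hanoi–Oslo (3): add. Components now {Delhi} {Hanoi,Oslo,Sofia} {Lima} {Seoul} {Riga}
Lima–Riga (3): add. Components now {Delhi} {Hanoi,Oslo,Sofia} {Lima,Riga} {Seoul}
Oslo–Sofia (3): skip — Sofia and Oslo already connected.
Delhi–Riga (4): add. Components now {Delhi,Lima,Riga} {Hanoi,Oslo,Sofia} {Seoul}
Oslo–Seoul (4): add. Components now {Delhi,Lima,Riga} {Hanoi,Oslo,Seoul,Sofia}
Riga–Seoul (12): add. Components now {Delhi,Hanoi,Lima,Oslo,Riga,Seoul,Sofia}
Non-tree edge Oslo–Sofia has weight 3, equal to the heaviest edge on its tree cycle — swapping gives another MST of the same weight. Not unique.

No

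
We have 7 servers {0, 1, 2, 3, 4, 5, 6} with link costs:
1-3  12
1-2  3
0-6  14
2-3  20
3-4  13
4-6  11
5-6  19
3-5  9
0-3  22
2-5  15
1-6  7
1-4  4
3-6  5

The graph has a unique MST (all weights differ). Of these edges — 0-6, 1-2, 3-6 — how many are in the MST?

3

Kruskal's algorithm — process edges by increasing weight (ties by edge label):
1-2 (3): add — endpoints in different components.
1-4 (4): add — endpoints in different components.
3-6 (5): add — endpoints in different components.
1-6 (7): add — endpoints in different components.
3-5 (9): add — endpoints in different components.
4-6 (11): skip — 4 and 6 already connected.
1-3 (12): skip — 1 and 3 already connected.
3-4 (13): skip — 3 and 4 already connected.
0-6 (14): add — endpoints in different components.
MST edge set: {1-2, 1-4, 3-6, 1-6, 3-5, 0-6}.
Of the listed edges, {0-6, 1-2, 3-6} are in the MST → 3.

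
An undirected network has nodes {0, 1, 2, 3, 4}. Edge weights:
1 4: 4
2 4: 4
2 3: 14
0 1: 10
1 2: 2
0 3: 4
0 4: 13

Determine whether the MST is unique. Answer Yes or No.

No

Sort edges by weight, then run Kruskal:
1 2 (2): add — endpoints in different components.
0 3 (4): add — endpoints in different components.
1 4 (4): add — endpoints in different components.
2 4 (4): skip — 2 and 4 already connected.
0 1 (10): add — endpoints in different components.
Non-tree edge 2 4 has weight 4, equal to the heaviest edge on its tree cycle — swapping gives another MST of the same weight. Not unique.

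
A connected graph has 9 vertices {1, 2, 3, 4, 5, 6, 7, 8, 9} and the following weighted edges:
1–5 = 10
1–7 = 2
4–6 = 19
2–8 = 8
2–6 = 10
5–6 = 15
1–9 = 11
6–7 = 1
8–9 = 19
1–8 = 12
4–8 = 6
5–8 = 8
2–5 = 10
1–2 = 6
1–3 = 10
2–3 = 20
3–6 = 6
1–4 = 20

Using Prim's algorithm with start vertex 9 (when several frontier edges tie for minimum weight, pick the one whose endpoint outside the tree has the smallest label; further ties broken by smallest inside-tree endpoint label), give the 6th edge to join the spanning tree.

Prim, starting at 9.
Step 1: cheapest edge leaving the tree is 1–9 (11); add 1.
Step 2: cheapest edge leaving the tree is 1–7 (2); add 7.
Step 3: cheapest edge leaving the tree is 6–7 (1); add 6.
Step 4: cheapest edge leaving the tree is 1–2 (6); add 2.
Step 5: cheapest edge leaving the tree is 3–6 (6); add 3.
Step 6: cheapest edge leaving the tree is 2–8 (8); add 8.
Step 7: cheapest edge leaving the tree is 4–8 (6); add 4.
Step 8: cheapest edge leaving the tree is 5–8 (8); add 5.
The 6th edge added is 2–8.

2-8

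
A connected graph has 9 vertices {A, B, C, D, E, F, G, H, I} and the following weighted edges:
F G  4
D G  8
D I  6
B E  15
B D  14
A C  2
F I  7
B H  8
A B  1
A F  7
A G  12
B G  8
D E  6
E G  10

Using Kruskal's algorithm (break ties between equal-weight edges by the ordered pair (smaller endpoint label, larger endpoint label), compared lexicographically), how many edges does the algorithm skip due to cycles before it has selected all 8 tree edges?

1

Kruskal's algorithm — process edges by increasing weight (ties by edge label):
A B (1): add — endpoints in different components.
A C (2): add — endpoints in different components.
F G (4): add — endpoints in different components.
D E (6): add — endpoints in different components.
D I (6): add — endpoints in different components.
A F (7): add — endpoints in different components.
F I (7): add — endpoints in different components.
B G (8): skip — B and G already connected.
B H (8): add — endpoints in different components.
Edges rejected before the tree was complete: 1.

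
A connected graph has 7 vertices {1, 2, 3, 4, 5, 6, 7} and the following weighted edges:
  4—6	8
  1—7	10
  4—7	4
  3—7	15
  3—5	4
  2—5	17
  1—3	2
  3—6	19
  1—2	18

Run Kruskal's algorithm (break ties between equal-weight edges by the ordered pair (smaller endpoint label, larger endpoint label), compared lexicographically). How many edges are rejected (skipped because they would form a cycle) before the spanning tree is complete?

Kruskal's algorithm — process edges by increasing weight (ties by edge label):
1—3 (2): add — endpoints in different components.
3—5 (4): add — endpoints in different components.
4—7 (4): add — endpoints in different components.
4—6 (8): add — endpoints in different components.
1—7 (10): add — endpoints in different components.
3—7 (15): skip — 3 and 7 already connected.
2—5 (17): add — endpoints in different components.
Edges rejected before the tree was complete: 1.

1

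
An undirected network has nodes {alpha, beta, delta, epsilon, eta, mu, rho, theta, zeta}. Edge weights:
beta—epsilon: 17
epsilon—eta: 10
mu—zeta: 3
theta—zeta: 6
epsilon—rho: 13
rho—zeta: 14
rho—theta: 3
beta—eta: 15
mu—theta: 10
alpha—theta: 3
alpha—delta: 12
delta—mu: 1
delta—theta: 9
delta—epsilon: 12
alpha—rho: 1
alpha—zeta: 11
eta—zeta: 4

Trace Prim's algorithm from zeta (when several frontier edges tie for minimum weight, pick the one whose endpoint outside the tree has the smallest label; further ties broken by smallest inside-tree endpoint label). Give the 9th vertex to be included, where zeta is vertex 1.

beta

Prim, starting at zeta.
Step 1: cheapest edge leaving the tree is mu—zeta (3); add mu.
Step 2: cheapest edge leaving the tree is delta—mu (1); add delta.
Step 3: cheapest edge leaving the tree is eta—zeta (4); add eta.
Step 4: cheapest edge leaving the tree is theta—zeta (6); add theta.
Step 5: cheapest edge leaving the tree is alpha—theta (3); add alpha.
Step 6: cheapest edge leaving the tree is alpha—rho (1); add rho.
Step 7: cheapest edge leaving the tree is epsilon—eta (10); add epsilon.
Step 8: cheapest edge leaving the tree is beta—eta (15); add beta.
Vertex order: zeta, mu, delta, eta, theta, alpha, rho, epsilon, beta. The 9th vertex is beta.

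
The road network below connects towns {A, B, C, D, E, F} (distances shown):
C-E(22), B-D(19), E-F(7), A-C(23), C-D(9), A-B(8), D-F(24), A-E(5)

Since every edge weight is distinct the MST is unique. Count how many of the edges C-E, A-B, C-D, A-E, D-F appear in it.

3

Kruskal's algorithm — process edges by increasing weight (ties by edge label):
A-E (5): add. Components now {A,E} {B} {C} {D} {F}
E-F (7): add. Components now {A,E,F} {B} {C} {D}
A-B (8): add. Components now {A,B,E,F} {C} {D}
C-D (9): add. Components now {A,B,E,F} {C,D}
B-D (19): add. Components now {A,B,C,D,E,F}
MST edge set: {A-E, E-F, A-B, C-D, B-D}.
Of the listed edges, {A-B, C-D, A-E} are in the MST → 3.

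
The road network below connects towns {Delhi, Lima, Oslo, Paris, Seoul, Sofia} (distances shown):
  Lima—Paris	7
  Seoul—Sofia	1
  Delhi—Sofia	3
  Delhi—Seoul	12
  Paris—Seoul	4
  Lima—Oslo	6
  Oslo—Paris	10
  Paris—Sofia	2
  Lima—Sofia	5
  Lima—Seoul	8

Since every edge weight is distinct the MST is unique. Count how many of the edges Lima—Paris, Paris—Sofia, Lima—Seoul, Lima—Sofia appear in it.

2

Sort edges by weight, then run Kruskal:
Seoul—Sofia (1): add. Components now {Paris} {Seoul,Sofia} {Lima} {Oslo} {Delhi}
Paris—Sofia (2): add. Components now {Paris,Seoul,Sofia} {Lima} {Oslo} {Delhi}
Delhi—Sofia (3): add. Components now {Delhi,Paris,Seoul,Sofia} {Lima} {Oslo}
Paris—Seoul (4): skip — Paris and Seoul already connected.
Lima—Sofia (5): add. Components now {Delhi,Lima,Paris,Seoul,Sofia} {Oslo}
Lima—Oslo (6): add. Components now {Delhi,Lima,Oslo,Paris,Seoul,Sofia}
MST edge set: {Seoul—Sofia, Paris—Sofia, Delhi—Sofia, Lima—Sofia, Lima—Oslo}.
Of the listed edges, {Paris—Sofia, Lima—Sofia} are in the MST → 2.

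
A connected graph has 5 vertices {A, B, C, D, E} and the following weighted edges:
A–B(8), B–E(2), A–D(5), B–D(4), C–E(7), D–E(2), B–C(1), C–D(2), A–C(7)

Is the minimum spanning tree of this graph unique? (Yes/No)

No

Kruskal's algorithm — process edges by increasing weight (ties by edge label):
B–C (1): add — endpoints in different components.
B–E (2): add — endpoints in different components.
C–D (2): add — endpoints in different components.
D–E (2): skip — D and E already connected.
B–D (4): skip — B and D already connected.
A–D (5): add — endpoints in different components.
Non-tree edge D–E has weight 2, equal to the heaviest edge on its tree cycle — swapping gives another MST of the same weight. Not unique.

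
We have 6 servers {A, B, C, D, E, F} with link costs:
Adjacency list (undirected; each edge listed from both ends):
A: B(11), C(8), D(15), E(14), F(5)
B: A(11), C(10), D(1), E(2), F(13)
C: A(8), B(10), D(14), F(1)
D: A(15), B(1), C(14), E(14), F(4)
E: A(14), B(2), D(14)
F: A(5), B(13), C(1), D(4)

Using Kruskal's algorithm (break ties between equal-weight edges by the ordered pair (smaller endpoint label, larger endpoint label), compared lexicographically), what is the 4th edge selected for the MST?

D-F

Kruskal: consider edges lightest-first.
B D (1): add — endpoints in different components.
C F (1): add — endpoints in different components.
B E (2): add — endpoints in different components.
D F (4): add — endpoints in different components.
A F (5): add — endpoints in different components.
The 4th edge added is D F.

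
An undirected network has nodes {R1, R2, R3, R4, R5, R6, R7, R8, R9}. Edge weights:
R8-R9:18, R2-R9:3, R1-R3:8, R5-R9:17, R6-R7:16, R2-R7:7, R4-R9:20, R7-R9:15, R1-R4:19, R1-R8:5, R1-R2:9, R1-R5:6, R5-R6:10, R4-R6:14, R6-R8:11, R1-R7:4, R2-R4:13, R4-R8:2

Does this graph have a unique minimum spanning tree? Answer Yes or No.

Kruskal's algorithm — process edges by increasing weight (ties by edge label):
R4-R8 (2): add — endpoints in different components.
R2-R9 (3): add — endpoints in different components.
R1-R7 (4): add — endpoints in different components.
R1-R8 (5): add — endpoints in different components.
R1-R5 (6): add — endpoints in different components.
R2-R7 (7): add — endpoints in different components.
R1-R3 (8): add — endpoints in different components.
R1-R2 (9): skip — R1 and R2 already connected.
R5-R6 (10): add — endpoints in different components.
Every non-tree edge has weight strictly greater than the heaviest edge on the tree path between its endpoints, so the MST is unique.

Yes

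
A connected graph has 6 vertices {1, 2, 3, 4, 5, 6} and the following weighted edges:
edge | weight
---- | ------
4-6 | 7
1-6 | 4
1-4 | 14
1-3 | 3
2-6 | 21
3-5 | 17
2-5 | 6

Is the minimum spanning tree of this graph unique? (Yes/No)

Sort edges by weight, then run Kruskal:
1-3 (3): add. Components now {1,3} {2} {4} {5} {6}
1-6 (4): add. Components now {1,3,6} {2} {4} {5}
2-5 (6): add. Components now {1,3,6} {2,5} {4}
4-6 (7): add. Components now {1,3,4,6} {2,5}
1-4 (14): skip — 1 and 4 already connected.
3-5 (17): add. Components now {1,2,3,4,5,6}
Every non-tree edge has weight strictly greater than the heaviest edge on the tree path between its endpoints, so the MST is unique.

Yes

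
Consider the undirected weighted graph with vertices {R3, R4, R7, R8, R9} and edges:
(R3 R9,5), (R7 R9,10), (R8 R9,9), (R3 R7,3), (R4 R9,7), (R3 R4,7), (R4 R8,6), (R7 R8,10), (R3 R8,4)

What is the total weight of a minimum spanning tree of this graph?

Kruskal: consider edges lightest-first.
R3 R7 (3): add. Components now {R9} {R3,R7} {R8} {R4}
R3 R8 (4): add. Components now {R9} {R3,R7,R8} {R4}
R3 R9 (5): add. Components now {R3,R7,R8,R9} {R4}
R4 R8 (6): add. Components now {R3,R4,R7,R8,R9}
MST edges: R3 R7, R3 R8, R3 R9, R4 R8; total weight 3+4+5+6 = 18.

18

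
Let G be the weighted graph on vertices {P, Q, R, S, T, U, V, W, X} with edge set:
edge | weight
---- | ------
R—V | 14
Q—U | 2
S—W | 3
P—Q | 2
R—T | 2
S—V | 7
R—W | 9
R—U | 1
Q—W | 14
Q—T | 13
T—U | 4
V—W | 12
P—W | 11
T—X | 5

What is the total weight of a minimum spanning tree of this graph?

31

Prim's algorithm from S:
Step 1: frontier [S—W 3, S—V 7] → take S—W (3); add W.
Step 2: frontier [S—V 7, R—W 9, P—W 11, V—W 12, Q—W 14] → take S—V (7); add V.
Step 3: frontier [R—V 14, R—W 9, P—W 11, Q—W 14] → take R—W (9); add R.
Step 4: frontier [R—U 1, R—T 2, P—W 11, Q—W 14] → take R—U (1); add U.
Step 5: frontier [R—T 2, Q—U 2, T—U 4, P—W 11, Q—W 14] → take Q—U (2); add Q.
Step 6: frontier [P—Q 2, Q—T 13, R—T 2, T—U 4, P—W 11] → take P—Q (2); add P.
Step 7: frontier [Q—T 13, R—T 2, T—U 4] → take R—T (2); add T.
Step 8: frontier [T—X 5] → take T—X (5); add X.
MST edges: S—W, S—V, R—W, R—U, Q—U, P—Q, R—T, T—X; total weight 3+7+9+1+2+2+2+5 = 31.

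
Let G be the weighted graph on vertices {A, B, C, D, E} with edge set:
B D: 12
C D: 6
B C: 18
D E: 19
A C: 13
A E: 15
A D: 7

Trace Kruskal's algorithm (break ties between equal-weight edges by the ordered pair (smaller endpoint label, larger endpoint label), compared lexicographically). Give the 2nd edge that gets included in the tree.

A-D

Sort edges by weight, then run Kruskal:
C D (6): add — endpoints in different components.
A D (7): add — endpoints in different components.
B D (12): add — endpoints in different components.
A C (13): skip — A and C already connected.
A E (15): add — endpoints in different components.
The 2nd edge added is A D.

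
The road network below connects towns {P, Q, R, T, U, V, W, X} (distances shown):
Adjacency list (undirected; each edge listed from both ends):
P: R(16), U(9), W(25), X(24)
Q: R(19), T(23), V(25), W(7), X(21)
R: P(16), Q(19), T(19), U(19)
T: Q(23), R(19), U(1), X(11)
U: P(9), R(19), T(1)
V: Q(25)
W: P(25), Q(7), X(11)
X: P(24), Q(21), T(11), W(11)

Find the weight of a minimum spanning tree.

80

Grow the tree from W using Prim:
Step 1: frontier [Q–W 7, W–X 11, P–W 25] → take Q–W (7); add Q.
Step 2: frontier [Q–R 19, Q–X 21, Q–T 23, Q–V 25, W–X 11, P–W 25] → take W–X (11); add X.
Step 3: frontier [Q–R 19, Q–T 23, Q–V 25, P–W 25, T–X 11, P–X 24] → take T–X (11); add T.
Step 4: frontier [Q–R 19, Q–V 25, T–U 1, R–T 19, P–W 25, P–X 24] → take T–U (1); add U.
Step 5: frontier [Q–R 19, Q–V 25, R–T 19, P–U 9, R–U 19, P–W 25, P–X 24] → take P–U (9); add P.
Step 6: frontier [P–R 16, Q–R 19, Q–V 25, R–T 19, R–U 19] → take P–R (16); add R.
Step 7: frontier [Q–V 25] → take Q–V (25); add V.
MST edges: Q–W, W–X, T–X, T–U, P–U, P–R, Q–V; total weight 7+11+11+1+9+16+25 = 80.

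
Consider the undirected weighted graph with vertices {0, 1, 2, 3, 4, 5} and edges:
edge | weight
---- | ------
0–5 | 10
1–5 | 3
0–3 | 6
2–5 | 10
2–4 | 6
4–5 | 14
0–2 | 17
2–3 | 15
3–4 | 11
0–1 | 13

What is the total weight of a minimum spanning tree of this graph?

35

Kruskal's algorithm — process edges by increasing weight (ties by edge label):
1–5 (3): add — endpoints in different components.
0–3 (6): add — endpoints in different components.
2–4 (6): add — endpoints in different components.
0–5 (10): add — endpoints in different components.
2–5 (10): add — endpoints in different components.
MST edges: 1–5, 0–3, 2–4, 0–5, 2–5; total weight 3+6+6+10+10 = 35.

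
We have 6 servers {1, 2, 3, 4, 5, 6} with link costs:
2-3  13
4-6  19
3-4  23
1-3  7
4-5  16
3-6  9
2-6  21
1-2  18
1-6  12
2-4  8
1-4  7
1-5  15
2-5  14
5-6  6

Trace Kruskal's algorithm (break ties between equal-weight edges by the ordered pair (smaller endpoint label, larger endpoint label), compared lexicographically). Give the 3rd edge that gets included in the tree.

1-4

Kruskal: consider edges lightest-first.
5-6 (6): add. Components now {1} {2} {3} {4} {5,6}
1-3 (7): add. Components now {1,3} {2} {4} {5,6}
1-4 (7): add. Components now {1,3,4} {2} {5,6}
2-4 (8): add. Components now {1,2,3,4} {5,6}
3-6 (9): add. Components now {1,2,3,4,5,6}
The 3rd edge added is 1-4.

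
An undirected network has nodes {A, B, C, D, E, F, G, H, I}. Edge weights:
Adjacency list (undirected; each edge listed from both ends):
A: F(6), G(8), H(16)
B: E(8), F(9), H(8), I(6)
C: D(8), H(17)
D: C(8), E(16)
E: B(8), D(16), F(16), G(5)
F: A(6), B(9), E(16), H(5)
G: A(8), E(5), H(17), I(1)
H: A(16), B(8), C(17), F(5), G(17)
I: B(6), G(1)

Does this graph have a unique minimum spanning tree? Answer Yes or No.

Sort edges by weight, then run Kruskal:
G–I (1): add — endpoints in different components.
E–G (5): add — endpoints in different components.
F–H (5): add — endpoints in different components.
A–F (6): add — endpoints in different components.
B–I (6): add — endpoints in different components.
A–G (8): add — endpoints in different components.
B–E (8): skip — B and E already connected.
B–H (8): skip — B and H already connected.
C–D (8): add — endpoints in different components.
B–F (9): skip — B and F already connected.
A–H (16): skip — A and H already connected.
D–E (16): add — endpoints in different components.
Non-tree edge B–H has weight 8, equal to the heaviest edge on its tree cycle — swapping gives another MST of the same weight. Not unique.

No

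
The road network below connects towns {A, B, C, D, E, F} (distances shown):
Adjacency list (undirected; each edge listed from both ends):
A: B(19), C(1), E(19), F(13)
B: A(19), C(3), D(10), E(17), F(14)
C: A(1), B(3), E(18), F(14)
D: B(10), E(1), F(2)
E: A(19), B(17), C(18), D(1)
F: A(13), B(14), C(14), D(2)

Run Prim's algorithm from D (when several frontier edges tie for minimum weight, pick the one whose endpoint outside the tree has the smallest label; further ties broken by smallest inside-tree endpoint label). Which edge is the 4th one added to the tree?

B-C

Prim, starting at D.
Step 1: cheapest edge leaving the tree is D E (1); add E.
Step 2: cheapest edge leaving the tree is D F (2); add F.
Step 3: cheapest edge leaving the tree is B D (10); add B.
Step 4: cheapest edge leaving the tree is B C (3); add C.
Step 5: cheapest edge leaving the tree is A C (1); add A.
The 4th edge added is B C.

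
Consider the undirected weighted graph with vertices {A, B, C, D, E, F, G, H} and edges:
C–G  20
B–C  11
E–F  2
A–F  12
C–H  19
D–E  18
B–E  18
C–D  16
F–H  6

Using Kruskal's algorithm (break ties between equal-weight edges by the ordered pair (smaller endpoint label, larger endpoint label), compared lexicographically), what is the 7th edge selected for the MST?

Sort edges by weight, then run Kruskal:
E–F (2): add — endpoints in different components.
F–H (6): add — endpoints in different components.
B–C (11): add — endpoints in different components.
A–F (12): add — endpoints in different components.
C–D (16): add — endpoints in different components.
B–E (18): add — endpoints in different components.
D–E (18): skip — D and E already connected.
C–H (19): skip — C and H already connected.
C–G (20): add — endpoints in different components.
The 7th edge added is C–G.

C-G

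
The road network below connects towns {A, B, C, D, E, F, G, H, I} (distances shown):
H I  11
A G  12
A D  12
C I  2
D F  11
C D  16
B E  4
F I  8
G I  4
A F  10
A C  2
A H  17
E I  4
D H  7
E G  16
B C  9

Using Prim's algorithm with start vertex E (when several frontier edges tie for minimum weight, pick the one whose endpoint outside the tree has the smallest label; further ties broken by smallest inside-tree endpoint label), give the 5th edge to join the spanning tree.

Prim, starting at E.
Step 1: cheapest edge leaving the tree is B E (4); add B.
Step 2: cheapest edge leaving the tree is E I (4); add I.
Step 3: cheapest edge leaving the tree is C I (2); add C.
Step 4: cheapest edge leaving the tree is A C (2); add A.
Step 5: cheapest edge leaving the tree is G I (4); add G.
Step 6: cheapest edge leaving the tree is F I (8); add F.
Step 7: cheapest edge leaving the tree is D F (11); add D.
Step 8: cheapest edge leaving the tree is D H (7); add H.
The 5th edge added is G I.

G-I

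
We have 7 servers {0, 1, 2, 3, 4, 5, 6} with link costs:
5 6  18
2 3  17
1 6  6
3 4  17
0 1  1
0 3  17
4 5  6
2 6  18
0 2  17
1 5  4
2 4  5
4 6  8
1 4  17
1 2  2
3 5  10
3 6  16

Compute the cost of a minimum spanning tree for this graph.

28

Grow the tree from 6 using Prim:
Step 1: cheapest edge leaving the tree is 1 6 (6); add 1.
Step 2: cheapest edge leaving the tree is 0 1 (1); add 0.
Step 3: cheapest edge leaving the tree is 1 2 (2); add 2.
Step 4: cheapest edge leaving the tree is 1 5 (4); add 5.
Step 5: cheapest edge leaving the tree is 2 4 (5); add 4.
Step 6: cheapest edge leaving the tree is 3 5 (10); add 3.
MST edges: 1 6, 0 1, 1 2, 1 5, 2 4, 3 5; total weight 6+1+2+4+5+10 = 28.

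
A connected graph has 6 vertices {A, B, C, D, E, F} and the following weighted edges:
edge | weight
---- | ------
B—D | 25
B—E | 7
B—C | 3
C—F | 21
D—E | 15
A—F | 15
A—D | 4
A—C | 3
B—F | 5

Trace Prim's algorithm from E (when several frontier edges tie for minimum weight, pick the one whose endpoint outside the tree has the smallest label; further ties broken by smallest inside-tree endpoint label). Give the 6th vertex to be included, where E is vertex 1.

Grow the tree from E using Prim:
Step 1: frontier [B—E 7, D—E 15] → take B—E (7); add B.
Step 2: frontier [B—C 3, B—F 5, B—D 25, D—E 15] → take B—C (3); add C.
Step 3: frontier [B—F 5, B—D 25, A—C 3, C—F 21, D—E 15] → take A—C (3); add A.
Step 4: frontier [A—D 4, A—F 15, B—F 5, B—D 25, C—F 21, D—E 15] → take A—D (4); add D.
Step 5: frontier [A—F 15, B—F 5, C—F 21] → take B—F (5); add F.
Vertex order: E, B, C, A, D, F. The 6th vertex is F.

F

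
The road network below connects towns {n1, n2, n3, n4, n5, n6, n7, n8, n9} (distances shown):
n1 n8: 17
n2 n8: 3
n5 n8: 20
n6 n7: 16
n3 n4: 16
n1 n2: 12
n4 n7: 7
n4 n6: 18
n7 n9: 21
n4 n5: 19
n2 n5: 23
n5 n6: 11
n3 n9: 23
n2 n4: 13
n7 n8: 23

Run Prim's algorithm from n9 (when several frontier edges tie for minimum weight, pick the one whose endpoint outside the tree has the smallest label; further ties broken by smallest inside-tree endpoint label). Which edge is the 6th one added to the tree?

n3-n4

Prim's algorithm from n9:
Step 1: cheapest edge leaving the tree is n7 n9 (21); add n7.
Step 2: cheapest edge leaving the tree is n4 n7 (7); add n4.
Step 3: cheapest edge leaving the tree is n2 n4 (13); add n2.
Step 4: cheapest edge leaving the tree is n2 n8 (3); add n8.
Step 5: cheapest edge leaving the tree is n1 n2 (12); add n1.
Step 6: cheapest edge leaving the tree is n3 n4 (16); add n3.
Step 7: cheapest edge leaving the tree is n6 n7 (16); add n6.
Step 8: cheapest edge leaving the tree is n5 n6 (11); add n5.
The 6th edge added is n3 n4.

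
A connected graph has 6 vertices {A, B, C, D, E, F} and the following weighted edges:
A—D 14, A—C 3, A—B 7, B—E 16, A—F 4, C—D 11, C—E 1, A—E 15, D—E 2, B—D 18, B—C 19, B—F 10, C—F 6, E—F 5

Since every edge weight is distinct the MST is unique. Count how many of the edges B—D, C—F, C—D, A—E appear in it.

Kruskal: consider edges lightest-first.
C—E (1): add — endpoints in different components.
D—E (2): add — endpoints in different components.
A—C (3): add — endpoints in different components.
A—F (4): add — endpoints in different components.
E—F (5): skip — E and F already connected.
C—F (6): skip — C and F already connected.
A—B (7): add — endpoints in different components.
MST edge set: {C—E, D—E, A—C, A—F, A—B}.
Of the listed edges, {} are in the MST → 0.

0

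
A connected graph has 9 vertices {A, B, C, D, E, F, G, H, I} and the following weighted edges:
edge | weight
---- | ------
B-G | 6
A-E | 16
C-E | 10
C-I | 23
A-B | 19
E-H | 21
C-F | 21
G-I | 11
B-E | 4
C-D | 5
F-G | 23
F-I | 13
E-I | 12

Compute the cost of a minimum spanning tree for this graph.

Prim's algorithm from G:
Step 1: frontier [B-G 6, G-I 11, F-G 23] → take B-G (6); add B.
Step 2: frontier [B-E 4, A-B 19, G-I 11, F-G 23] → take B-E (4); add E.
Step 3: frontier [A-B 19, C-E 10, E-I 12, A-E 16, E-H 21, G-I 11, F-G 23] → take C-E (10); add C.
Step 4: frontier [A-B 19, C-D 5, C-F 21, C-I 23, E-I 12, A-E 16, E-H 21, G-I 11, F-G 23] → take C-D (5); add D.
Step 5: frontier [A-B 19, C-F 21, C-I 23, E-I 12, A-E 16, E-H 21, G-I 11, F-G 23] → take G-I (11); add I.
Step 6: frontier [A-B 19, C-F 21, A-E 16, E-H 21, F-G 23, F-I 13] → take F-I (13); add F.
Step 7: frontier [A-B 19, A-E 16, E-H 21] → take A-E (16); add A.
Step 8: frontier [E-H 21] → take E-H (21); add H.
MST edges: B-G, B-E, C-E, C-D, G-I, F-I, A-E, E-H; total weight 6+4+10+5+11+13+16+21 = 86.

86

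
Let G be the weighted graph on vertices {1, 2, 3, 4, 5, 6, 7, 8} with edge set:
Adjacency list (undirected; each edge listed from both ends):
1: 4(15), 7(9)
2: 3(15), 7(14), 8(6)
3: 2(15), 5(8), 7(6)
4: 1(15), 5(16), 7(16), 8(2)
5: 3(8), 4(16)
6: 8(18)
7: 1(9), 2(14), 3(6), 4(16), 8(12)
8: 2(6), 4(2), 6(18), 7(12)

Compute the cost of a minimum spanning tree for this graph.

Sort edges by weight, then run Kruskal:
4-8 (2): add — endpoints in different components.
2-8 (6): add — endpoints in different components.
3-7 (6): add — endpoints in different components.
3-5 (8): add — endpoints in different components.
1-7 (9): add — endpoints in different components.
7-8 (12): add — endpoints in different components.
2-7 (14): skip — 2 and 7 already connected.
1-4 (15): skip — 1 and 4 already connected.
2-3 (15): skip — 2 and 3 already connected.
4-5 (16): skip — 4 and 5 already connected.
4-7 (16): skip — 4 and 7 already connected.
6-8 (18): add — endpoints in different components.
MST edges: 4-8, 2-8, 3-7, 3-5, 1-7, 7-8, 6-8; total weight 2+6+6+8+9+12+18 = 61.

61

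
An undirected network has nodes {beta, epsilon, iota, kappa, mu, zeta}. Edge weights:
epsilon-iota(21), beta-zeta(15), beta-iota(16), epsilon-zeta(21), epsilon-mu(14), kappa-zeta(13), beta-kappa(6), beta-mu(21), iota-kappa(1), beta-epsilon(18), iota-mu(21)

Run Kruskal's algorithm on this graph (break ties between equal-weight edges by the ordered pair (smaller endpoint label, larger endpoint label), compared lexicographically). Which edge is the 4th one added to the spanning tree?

epsilon-mu

Kruskal: consider edges lightest-first.
iota-kappa (1): add. Components now {zeta} {beta} {epsilon} {iota,kappa} {mu}
beta-kappa (6): add. Components now {zeta} {beta,iota,kappa} {epsilon} {mu}
kappa-zeta (13): add. Components now {beta,iota,kappa,zeta} {epsilon} {mu}
epsilon-mu (14): add. Components now {beta,iota,kappa,zeta} {epsilon,mu}
beta-zeta (15): skip — zeta and beta already connected.
beta-iota (16): skip — beta and iota already connected.
beta-epsilon (18): add. Components now {beta,epsilon,iota,kappa,mu,zeta}
The 4th edge added is epsilon-mu.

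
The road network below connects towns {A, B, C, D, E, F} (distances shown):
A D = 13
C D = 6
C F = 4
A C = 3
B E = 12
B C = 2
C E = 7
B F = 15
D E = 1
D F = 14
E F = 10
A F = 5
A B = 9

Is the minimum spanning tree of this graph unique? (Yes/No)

Kruskal's algorithm — process edges by increasing weight (ties by edge label):
D E (1): add — endpoints in different components.
B C (2): add — endpoints in different components.
A C (3): add — endpoints in different components.
C F (4): add — endpoints in different components.
A F (5): skip — A and F already connected.
C D (6): add — endpoints in different components.
Every non-tree edge has weight strictly greater than the heaviest edge on the tree path between its endpoints, so the MST is unique.

Yes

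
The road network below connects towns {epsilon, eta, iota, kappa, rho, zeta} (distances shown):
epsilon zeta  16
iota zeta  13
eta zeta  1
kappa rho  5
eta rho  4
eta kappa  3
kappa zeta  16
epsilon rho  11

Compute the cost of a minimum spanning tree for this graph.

Kruskal: consider edges lightest-first.
eta zeta (1): add. Components now {eta,zeta} {iota} {epsilon} {rho} {kappa}
eta kappa (3): add. Components now {eta,kappa,zeta} {iota} {epsilon} {rho}
eta rho (4): add. Components now {eta,kappa,rho,zeta} {iota} {epsilon}
kappa rho (5): skip — rho and kappa already connected.
epsilon rho (11): add. Components now {epsilon,eta,kappa,rho,zeta} {iota}
iota zeta (13): add. Components now {epsilon,eta,iota,kappa,rho,zeta}
MST edges: eta zeta, eta kappa, eta rho, epsilon rho, iota zeta; total weight 1+3+4+11+13 = 32.

32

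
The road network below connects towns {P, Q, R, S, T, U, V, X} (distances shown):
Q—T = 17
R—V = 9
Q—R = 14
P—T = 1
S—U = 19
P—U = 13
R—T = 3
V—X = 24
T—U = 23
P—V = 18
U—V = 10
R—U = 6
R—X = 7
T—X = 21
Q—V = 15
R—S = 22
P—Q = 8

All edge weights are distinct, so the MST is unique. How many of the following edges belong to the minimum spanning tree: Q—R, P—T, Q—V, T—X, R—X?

Kruskal's algorithm — process edges by increasing weight (ties by edge label):
P—T (1): add — endpoints in different components.
R—T (3): add — endpoints in different components.
R—U (6): add — endpoints in different components.
R—X (7): add — endpoints in different components.
P—Q (8): add — endpoints in different components.
R—V (9): add — endpoints in different components.
U—V (10): skip — V and U already connected.
P—U (13): skip — P and U already connected.
Q—R (14): skip — Q and R already connected.
Q—V (15): skip — Q and V already connected.
Q—T (17): skip — T and Q already connected.
P—V (18): skip — V and P already connected.
S—U (19): add — endpoints in different components.
MST edge set: {P—T, R—T, R—U, R—X, P—Q, R—V, S—U}.
Of the listed edges, {P—T, R—X} are in the MST → 2.

2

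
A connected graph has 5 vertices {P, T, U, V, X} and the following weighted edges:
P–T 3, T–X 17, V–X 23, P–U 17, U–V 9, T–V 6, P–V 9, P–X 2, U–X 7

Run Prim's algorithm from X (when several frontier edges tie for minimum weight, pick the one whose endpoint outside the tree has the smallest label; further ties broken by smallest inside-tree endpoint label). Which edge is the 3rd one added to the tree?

Grow the tree from X using Prim:
Step 1: cheapest edge leaving the tree is P–X (2); add P.
Step 2: cheapest edge leaving the tree is P–T (3); add T.
Step 3: cheapest edge leaving the tree is T–V (6); add V.
Step 4: cheapest edge leaving the tree is U–X (7); add U.
The 3rd edge added is T–V.

T-V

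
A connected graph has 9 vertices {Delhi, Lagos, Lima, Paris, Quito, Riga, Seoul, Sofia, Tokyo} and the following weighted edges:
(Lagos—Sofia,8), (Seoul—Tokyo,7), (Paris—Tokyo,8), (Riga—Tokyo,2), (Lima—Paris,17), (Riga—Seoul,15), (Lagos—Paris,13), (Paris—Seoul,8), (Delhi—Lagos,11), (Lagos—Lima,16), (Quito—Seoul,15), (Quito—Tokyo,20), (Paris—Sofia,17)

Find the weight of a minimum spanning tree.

80

Prim, starting at Seoul.
Step 1: cheapest edge leaving the tree is Seoul—Tokyo (7); add Tokyo.
Step 2: cheapest edge leaving the tree is Riga—Tokyo (2); add Riga.
Step 3: cheapest edge leaving the tree is Paris—Seoul (8); add Paris.
Step 4: cheapest edge leaving the tree is Lagos—Paris (13); add Lagos.
Step 5: cheapest edge leaving the tree is Lagos—Sofia (8); add Sofia.
Step 6: cheapest edge leaving the tree is Delhi—Lagos (11); add Delhi.
Step 7: cheapest edge leaving the tree is Quito—Seoul (15); add Quito.
Step 8: cheapest edge leaving the tree is Lagos—Lima (16); add Lima.
MST edges: Seoul—Tokyo, Riga—Tokyo, Paris—Seoul, Lagos—Paris, Lagos—Sofia, Delhi—Lagos, Quito—Seoul, Lagos—Lima; total weight 7+2+8+13+8+11+15+16 = 80.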